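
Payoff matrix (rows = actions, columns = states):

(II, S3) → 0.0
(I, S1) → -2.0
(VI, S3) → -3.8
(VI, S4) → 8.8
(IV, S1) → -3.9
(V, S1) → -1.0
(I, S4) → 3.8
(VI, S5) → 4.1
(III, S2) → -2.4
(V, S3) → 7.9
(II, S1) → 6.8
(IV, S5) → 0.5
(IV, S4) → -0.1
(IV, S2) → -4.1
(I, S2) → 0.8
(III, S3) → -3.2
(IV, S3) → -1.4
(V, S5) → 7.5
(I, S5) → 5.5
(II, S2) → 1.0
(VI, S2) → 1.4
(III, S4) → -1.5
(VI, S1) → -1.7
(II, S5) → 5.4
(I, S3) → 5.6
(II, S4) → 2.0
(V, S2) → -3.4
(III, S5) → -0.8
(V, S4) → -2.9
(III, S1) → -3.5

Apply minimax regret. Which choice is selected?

Column bests: S1=6.8, S2=1.4, S3=7.9, S4=8.8, S5=7.5.
I regrets: 8.8, 0.6, 2.3, 5.0, 2.0 → max 8.8
II regrets: 0.0, 0.4, 7.9, 6.8, 2.1 → max 7.9
III regrets: 10.3, 3.8, 11.1, 10.3, 8.3 → max 11.1
IV regrets: 10.7, 5.5, 9.3, 8.9, 7.0 → max 10.7
V regrets: 7.8, 4.8, 0.0, 11.7, 0.0 → max 11.7
VI regrets: 8.5, 0.0, 11.7, 0.0, 3.4 → max 11.7
Smallest max regret = 7.9 → II.

II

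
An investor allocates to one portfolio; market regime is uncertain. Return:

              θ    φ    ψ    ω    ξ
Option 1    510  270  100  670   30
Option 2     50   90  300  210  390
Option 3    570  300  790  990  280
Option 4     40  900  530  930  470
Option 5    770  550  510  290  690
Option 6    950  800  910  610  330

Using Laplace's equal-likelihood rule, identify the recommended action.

Option 6

Row averages: Option 1=316, Option 2=208, Option 3=586, Option 4=574, Option 5=562, Option 6=720
Highest average = 720 → Option 6.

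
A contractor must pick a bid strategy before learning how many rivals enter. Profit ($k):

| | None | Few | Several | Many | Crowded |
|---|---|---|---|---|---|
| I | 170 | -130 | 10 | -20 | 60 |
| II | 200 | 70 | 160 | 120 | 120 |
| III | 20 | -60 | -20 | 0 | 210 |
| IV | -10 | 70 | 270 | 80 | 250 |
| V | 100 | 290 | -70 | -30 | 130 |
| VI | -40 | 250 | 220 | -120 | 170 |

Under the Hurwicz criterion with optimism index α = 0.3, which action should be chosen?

II

I: 0.3·170 + 0.7·(-130) = -40
II: 0.3·200 + 0.7·70 = 109
III: 0.3·210 + 0.7·(-60) = 21
IV: 0.3·270 + 0.7·(-10) = 74
V: 0.3·290 + 0.7·(-70) = 38
VI: 0.3·250 + 0.7·(-120) = -9
Highest Hurwicz score = 109 → II.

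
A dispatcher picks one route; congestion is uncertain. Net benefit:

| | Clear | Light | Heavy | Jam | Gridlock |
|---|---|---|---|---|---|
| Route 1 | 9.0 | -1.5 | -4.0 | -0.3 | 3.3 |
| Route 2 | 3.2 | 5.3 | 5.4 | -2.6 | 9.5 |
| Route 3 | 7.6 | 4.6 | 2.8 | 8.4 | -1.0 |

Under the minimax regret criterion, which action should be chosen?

Column bests: Clear=9.0, Light=5.3, Heavy=5.4, Jam=8.4, Gridlock=9.5.
Route 1 regrets: 0.0, 6.8, 9.4, 8.7, 6.2 → max 9.4
Route 2 regrets: 5.8, 0.0, 0.0, 11.0, 0.0 → max 11.0
Route 3 regrets: 1.4, 0.7, 2.6, 0.0, 10.5 → max 10.5
Smallest max regret = 9.4 → Route 1.

Route 1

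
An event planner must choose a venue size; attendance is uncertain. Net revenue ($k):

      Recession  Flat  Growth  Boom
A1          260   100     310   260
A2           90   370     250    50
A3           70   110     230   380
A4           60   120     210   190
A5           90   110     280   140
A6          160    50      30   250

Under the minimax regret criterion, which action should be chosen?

Column bests: Recession=260, Flat=370, Growth=310, Boom=380.
A1 regrets: 0, 270, 0, 120 → max 270
A2 regrets: 170, 0, 60, 330 → max 330
A3 regrets: 190, 260, 80, 0 → max 260
A4 regrets: 200, 250, 100, 190 → max 250
A5 regrets: 170, 260, 30, 240 → max 260
A6 regrets: 100, 320, 280, 130 → max 320
Smallest max regret = 250 → A4.

A4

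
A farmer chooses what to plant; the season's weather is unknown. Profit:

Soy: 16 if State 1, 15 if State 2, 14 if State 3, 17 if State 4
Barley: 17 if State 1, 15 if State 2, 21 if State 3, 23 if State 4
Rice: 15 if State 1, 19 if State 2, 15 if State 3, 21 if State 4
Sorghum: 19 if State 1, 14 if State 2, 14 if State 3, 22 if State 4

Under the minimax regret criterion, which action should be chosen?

Column bests: State 1=19, State 2=19, State 3=21, State 4=23.
Soy regrets: 3, 4, 7, 6 → max 7
Barley regrets: 2, 4, 0, 0 → max 4
Rice regrets: 4, 0, 6, 2 → max 6
Sorghum regrets: 0, 5, 7, 1 → max 7
Smallest max regret = 4 → Barley.

Barley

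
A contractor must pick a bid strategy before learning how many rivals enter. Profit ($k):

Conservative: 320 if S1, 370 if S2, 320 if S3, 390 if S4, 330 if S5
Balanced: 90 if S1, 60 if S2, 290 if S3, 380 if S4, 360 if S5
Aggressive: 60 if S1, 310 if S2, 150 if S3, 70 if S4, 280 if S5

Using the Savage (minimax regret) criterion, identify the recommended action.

Conservative

Column bests: S1=320, S2=370, S3=320, S4=390, S5=360.
Conservative regrets: 0, 0, 0, 0, 30 → max 30
Balanced regrets: 230, 310, 30, 10, 0 → max 310
Aggressive regrets: 260, 60, 170, 320, 80 → max 320
Smallest max regret = 30 → Conservative.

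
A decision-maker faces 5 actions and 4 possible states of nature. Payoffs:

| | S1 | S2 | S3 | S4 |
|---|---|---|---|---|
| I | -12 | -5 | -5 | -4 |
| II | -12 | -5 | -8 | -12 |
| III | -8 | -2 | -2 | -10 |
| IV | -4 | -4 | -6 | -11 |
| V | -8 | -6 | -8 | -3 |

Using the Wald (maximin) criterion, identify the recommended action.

Row minima: I=-12, II=-12, III=-10, IV=-11, V=-8
Best worst-case = -8 → V.

V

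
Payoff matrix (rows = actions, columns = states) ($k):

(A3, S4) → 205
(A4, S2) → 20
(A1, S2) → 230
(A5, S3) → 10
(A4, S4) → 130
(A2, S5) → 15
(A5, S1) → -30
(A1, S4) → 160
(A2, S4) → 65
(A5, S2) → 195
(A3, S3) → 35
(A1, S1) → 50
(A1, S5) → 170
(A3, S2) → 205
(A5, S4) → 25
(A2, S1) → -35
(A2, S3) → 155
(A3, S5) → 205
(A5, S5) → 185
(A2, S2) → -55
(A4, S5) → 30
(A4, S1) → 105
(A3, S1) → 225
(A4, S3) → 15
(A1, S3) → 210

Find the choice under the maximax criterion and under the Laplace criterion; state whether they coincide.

maximax → A1; laplace → A3 (disagree)

Row maxima: A1=230, A2=155, A3=225, A4=130, A5=195
Best best-case = 230 → A1.
Row averages: A1=164, A2=29, A3=175, A4=60, A5=77
Highest average = 175 → A3.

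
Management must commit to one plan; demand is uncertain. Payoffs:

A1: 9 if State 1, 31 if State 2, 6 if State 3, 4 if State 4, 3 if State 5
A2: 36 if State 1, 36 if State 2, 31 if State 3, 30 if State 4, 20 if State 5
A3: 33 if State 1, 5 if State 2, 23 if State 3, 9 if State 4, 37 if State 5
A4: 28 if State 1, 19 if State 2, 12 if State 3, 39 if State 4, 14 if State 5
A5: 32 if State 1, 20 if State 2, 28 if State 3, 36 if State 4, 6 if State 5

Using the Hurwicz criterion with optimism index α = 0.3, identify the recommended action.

A2

A1: 0.3·31 + 0.7·3 = 11.4
A2: 0.3·36 + 0.7·20 = 24.8
A3: 0.3·37 + 0.7·5 = 14.6
A4: 0.3·39 + 0.7·12 = 20.1
A5: 0.3·36 + 0.7·6 = 15
Highest Hurwicz score = 24.8 → A2.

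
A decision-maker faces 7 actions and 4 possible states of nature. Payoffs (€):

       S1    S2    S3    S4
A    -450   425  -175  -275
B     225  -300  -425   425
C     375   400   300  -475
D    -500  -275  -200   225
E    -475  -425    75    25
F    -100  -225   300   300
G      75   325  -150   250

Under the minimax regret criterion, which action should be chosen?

G

Column bests: S1=375, S2=425, S3=300, S4=425.
A regrets: 825, 0, 475, 700 → max 825
B regrets: 150, 725, 725, 0 → max 725
C regrets: 0, 25, 0, 900 → max 900
D regrets: 875, 700, 500, 200 → max 875
E regrets: 850, 850, 225, 400 → max 850
F regrets: 475, 650, 0, 125 → max 650
G regrets: 300, 100, 450, 175 → max 450
Smallest max regret = 450 → G.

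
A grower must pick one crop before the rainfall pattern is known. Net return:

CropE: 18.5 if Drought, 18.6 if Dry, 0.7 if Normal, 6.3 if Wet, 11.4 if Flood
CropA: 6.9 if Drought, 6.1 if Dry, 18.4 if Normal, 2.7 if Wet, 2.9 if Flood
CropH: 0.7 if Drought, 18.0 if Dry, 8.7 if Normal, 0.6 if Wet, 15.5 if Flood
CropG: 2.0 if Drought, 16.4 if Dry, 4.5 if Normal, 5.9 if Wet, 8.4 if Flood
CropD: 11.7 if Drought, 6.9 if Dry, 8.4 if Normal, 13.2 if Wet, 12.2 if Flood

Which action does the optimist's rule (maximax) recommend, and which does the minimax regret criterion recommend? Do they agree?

Row maxima: CropE=18.6, CropA=18.4, CropH=18.0, CropG=16.4, CropD=13.2
Best best-case = 18.6 → CropE.
Column bests: Drought=18.5, Dry=18.6, Normal=18.4, Wet=13.2, Flood=15.5.
CropE regrets: 0.0, 0.0, 17.7, 6.9, 4.1 → max 17.7
CropA regrets: 11.6, 12.5, 0.0, 10.5, 12.6 → max 12.6
CropH regrets: 17.8, 0.6, 9.7, 12.6, 0.0 → max 17.8
CropG regrets: 16.5, 2.2, 13.9, 7.3, 7.1 → max 16.5
CropD regrets: 6.8, 11.7, 10.0, 0.0, 3.3 → max 11.7
Smallest max regret = 11.7 → CropD.

maximax → CropE; minimax regret → CropD (disagree)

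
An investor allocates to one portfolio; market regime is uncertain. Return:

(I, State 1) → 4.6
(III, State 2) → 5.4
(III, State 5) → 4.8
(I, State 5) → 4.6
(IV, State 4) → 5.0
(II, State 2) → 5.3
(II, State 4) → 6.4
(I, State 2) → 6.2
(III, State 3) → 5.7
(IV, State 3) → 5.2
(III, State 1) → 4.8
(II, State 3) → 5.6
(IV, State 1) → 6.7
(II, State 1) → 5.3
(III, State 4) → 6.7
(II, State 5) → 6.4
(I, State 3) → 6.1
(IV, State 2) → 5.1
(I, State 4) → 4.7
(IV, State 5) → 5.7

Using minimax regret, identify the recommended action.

Column bests: State 1=6.7, State 2=6.2, State 3=6.1, State 4=6.7, State 5=6.4.
I regrets: 2.1, 0.0, 0.0, 2.0, 1.8 → max 2.1
II regrets: 1.4, 0.9, 0.5, 0.3, 0.0 → max 1.4
III regrets: 1.9, 0.8, 0.4, 0.0, 1.6 → max 1.9
IV regrets: 0.0, 1.1, 0.9, 1.7, 0.7 → max 1.7
Smallest max regret = 1.4 → II.

II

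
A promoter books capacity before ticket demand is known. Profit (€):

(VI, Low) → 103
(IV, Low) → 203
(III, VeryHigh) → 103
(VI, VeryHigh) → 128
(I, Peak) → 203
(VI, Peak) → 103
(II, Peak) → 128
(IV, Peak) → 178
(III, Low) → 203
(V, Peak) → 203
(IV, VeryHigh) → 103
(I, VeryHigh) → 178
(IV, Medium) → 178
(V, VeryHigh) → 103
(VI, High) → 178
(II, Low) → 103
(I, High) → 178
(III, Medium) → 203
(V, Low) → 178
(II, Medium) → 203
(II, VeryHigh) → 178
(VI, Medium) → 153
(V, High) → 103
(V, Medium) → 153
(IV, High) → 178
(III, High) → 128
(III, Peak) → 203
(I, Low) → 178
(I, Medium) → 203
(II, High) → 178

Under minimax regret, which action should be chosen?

Column bests: Low=203, Medium=203, High=178, VeryHigh=178, Peak=203.
I regrets: 25, 0, 0, 0, 0 → max 25
II regrets: 100, 0, 0, 0, 75 → max 100
III regrets: 0, 0, 50, 75, 0 → max 75
IV regrets: 0, 25, 0, 75, 25 → max 75
V regrets: 25, 50, 75, 75, 0 → max 75
VI regrets: 100, 50, 0, 50, 100 → max 100
Smallest max regret = 25 → I.

I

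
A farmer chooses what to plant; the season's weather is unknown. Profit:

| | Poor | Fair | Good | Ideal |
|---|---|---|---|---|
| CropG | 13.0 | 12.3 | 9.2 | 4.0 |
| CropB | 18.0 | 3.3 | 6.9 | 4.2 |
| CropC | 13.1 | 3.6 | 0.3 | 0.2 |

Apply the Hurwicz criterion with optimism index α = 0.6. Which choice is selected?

CropG: 0.6·13.0 + 0.4·4.0 = 9.4
CropB: 0.6·18.0 + 0.4·3.3 = 12.12
CropC: 0.6·13.1 + 0.4·0.2 = 7.94
Highest Hurwicz score = 12.12 → CropB.

CropB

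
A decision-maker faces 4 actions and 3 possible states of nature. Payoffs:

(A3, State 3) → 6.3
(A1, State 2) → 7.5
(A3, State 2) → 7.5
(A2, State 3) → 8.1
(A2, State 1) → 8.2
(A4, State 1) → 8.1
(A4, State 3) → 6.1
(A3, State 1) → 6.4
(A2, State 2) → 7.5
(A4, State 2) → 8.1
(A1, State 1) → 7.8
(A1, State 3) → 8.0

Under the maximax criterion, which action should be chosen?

A2

Row maxima: A1=8.0, A2=8.2, A3=7.5, A4=8.1
Best best-case = 8.2 → A2.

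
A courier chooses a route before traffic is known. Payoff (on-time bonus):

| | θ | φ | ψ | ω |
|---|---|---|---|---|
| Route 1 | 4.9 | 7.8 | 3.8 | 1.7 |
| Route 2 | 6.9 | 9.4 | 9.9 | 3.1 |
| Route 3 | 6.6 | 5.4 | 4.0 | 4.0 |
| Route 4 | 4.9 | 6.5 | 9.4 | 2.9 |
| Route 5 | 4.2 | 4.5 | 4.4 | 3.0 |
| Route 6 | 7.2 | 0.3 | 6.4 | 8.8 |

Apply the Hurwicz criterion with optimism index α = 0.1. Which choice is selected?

Route 1: 0.1·7.8 + 0.9·1.7 = 2.31
Route 2: 0.1·9.9 + 0.9·3.1 = 3.78
Route 3: 0.1·6.6 + 0.9·4.0 = 4.26
Route 4: 0.1·9.4 + 0.9·2.9 = 3.55
Route 5: 0.1·4.5 + 0.9·3.0 = 3.15
Route 6: 0.1·8.8 + 0.9·0.3 = 1.15
Highest Hurwicz score = 4.26 → Route 3.

Route 3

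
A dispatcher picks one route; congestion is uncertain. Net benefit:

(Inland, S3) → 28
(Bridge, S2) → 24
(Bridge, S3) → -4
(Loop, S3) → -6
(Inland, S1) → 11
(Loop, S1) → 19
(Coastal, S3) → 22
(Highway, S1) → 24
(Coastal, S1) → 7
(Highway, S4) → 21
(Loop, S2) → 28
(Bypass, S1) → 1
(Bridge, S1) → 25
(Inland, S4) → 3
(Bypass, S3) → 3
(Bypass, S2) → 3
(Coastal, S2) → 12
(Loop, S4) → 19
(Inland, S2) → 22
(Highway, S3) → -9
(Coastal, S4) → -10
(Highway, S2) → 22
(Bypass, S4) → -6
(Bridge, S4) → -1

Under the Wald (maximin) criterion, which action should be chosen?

Row minima: Inland=3, Coastal=-10, Highway=-9, Bridge=-4, Bypass=-6, Loop=-6
Best worst-case = 3 → Inland.

Inland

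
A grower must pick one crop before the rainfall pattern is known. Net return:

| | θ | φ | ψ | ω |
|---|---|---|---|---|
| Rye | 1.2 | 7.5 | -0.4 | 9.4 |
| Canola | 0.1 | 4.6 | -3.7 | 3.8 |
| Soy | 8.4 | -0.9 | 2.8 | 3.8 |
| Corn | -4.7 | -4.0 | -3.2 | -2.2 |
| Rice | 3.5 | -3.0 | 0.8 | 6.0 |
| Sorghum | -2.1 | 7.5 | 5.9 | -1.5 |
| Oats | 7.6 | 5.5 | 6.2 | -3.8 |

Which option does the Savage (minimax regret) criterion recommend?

Rye

Column bests: θ=8.4, φ=7.5, ψ=6.2, ω=9.4.
Rye regrets: 7.2, 0.0, 6.6, 0.0 → max 7.2
Canola regrets: 8.3, 2.9, 9.9, 5.6 → max 9.9
Soy regrets: 0.0, 8.4, 3.4, 5.6 → max 8.4
Corn regrets: 13.1, 11.5, 9.4, 11.6 → max 13.1
Rice regrets: 4.9, 10.5, 5.4, 3.4 → max 10.5
Sorghum regrets: 10.5, 0.0, 0.3, 10.9 → max 10.9
Oats regrets: 0.8, 2.0, 0.0, 13.2 → max 13.2
Smallest max regret = 7.2 → Rye.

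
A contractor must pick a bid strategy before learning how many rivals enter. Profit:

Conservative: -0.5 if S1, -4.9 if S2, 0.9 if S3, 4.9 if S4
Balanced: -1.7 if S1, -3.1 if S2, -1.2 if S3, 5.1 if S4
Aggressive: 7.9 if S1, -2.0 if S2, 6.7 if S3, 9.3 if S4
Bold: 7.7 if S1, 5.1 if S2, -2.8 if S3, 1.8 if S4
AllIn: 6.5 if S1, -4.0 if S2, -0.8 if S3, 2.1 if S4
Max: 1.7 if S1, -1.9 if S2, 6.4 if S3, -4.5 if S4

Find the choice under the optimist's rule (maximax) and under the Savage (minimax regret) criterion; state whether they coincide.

Row maxima: Conservative=4.9, Balanced=5.1, Aggressive=9.3, Bold=7.7, AllIn=6.5, Max=6.4
Best best-case = 9.3 → Aggressive.
Column bests: S1=7.9, S2=5.1, S3=6.7, S4=9.3.
Conservative regrets: 8.4, 10.0, 5.8, 4.4 → max 10.0
Balanced regrets: 9.6, 8.2, 7.9, 4.2 → max 9.6
Aggressive regrets: 0.0, 7.1, 0.0, 0.0 → max 7.1
Bold regrets: 0.2, 0.0, 9.5, 7.5 → max 9.5
AllIn regrets: 1.4, 9.1, 7.5, 7.2 → max 9.1
Max regrets: 6.2, 7.0, 0.3, 13.8 → max 13.8
Smallest max regret = 7.1 → Aggressive.

maximax → Aggressive; minimax regret → Aggressive (agree)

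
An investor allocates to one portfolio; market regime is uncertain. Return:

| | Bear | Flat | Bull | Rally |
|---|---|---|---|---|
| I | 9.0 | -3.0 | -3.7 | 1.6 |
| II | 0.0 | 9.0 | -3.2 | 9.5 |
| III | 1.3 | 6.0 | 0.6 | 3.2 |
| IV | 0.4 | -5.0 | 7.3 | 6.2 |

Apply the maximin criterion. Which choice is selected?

III

Row minima: I=-3.7, II=-3.2, III=0.6, IV=-5.0
Best worst-case = 0.6 → III.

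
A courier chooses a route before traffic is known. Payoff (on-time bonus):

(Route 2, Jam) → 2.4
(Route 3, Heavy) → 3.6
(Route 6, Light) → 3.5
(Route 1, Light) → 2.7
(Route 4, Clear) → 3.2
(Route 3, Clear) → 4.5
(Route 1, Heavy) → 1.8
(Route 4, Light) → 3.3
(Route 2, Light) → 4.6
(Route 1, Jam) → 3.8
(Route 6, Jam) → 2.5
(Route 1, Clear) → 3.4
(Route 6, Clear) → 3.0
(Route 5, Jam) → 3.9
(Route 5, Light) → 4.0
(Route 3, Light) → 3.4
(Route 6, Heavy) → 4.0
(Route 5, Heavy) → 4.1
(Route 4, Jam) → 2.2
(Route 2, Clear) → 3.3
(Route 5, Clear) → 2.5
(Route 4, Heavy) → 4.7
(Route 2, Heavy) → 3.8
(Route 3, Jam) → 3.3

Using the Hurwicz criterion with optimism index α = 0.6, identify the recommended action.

Route 1: 0.6·3.8 + 0.4·1.8 = 3
Route 2: 0.6·4.6 + 0.4·2.4 = 3.72
Route 3: 0.6·4.5 + 0.4·3.3 = 4.02
Route 4: 0.6·4.7 + 0.4·2.2 = 3.7
Route 5: 0.6·4.1 + 0.4·2.5 = 3.46
Route 6: 0.6·4.0 + 0.4·2.5 = 3.4
Highest Hurwicz score = 4.02 → Route 3.

Route 3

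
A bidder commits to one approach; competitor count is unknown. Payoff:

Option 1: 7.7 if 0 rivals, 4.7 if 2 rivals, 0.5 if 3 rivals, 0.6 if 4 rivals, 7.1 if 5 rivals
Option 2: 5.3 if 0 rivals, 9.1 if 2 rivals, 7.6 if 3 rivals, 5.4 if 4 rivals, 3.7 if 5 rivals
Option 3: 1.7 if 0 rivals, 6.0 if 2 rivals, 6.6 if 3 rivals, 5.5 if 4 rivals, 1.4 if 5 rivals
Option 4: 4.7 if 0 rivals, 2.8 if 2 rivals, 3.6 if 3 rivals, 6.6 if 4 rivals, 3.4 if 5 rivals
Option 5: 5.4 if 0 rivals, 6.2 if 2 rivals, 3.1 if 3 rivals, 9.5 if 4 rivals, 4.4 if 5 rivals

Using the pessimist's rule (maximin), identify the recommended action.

Option 2

Row minima: Option 1=0.5, Option 2=3.7, Option 3=1.4, Option 4=2.8, Option 5=3.1
Best worst-case = 3.7 → Option 2.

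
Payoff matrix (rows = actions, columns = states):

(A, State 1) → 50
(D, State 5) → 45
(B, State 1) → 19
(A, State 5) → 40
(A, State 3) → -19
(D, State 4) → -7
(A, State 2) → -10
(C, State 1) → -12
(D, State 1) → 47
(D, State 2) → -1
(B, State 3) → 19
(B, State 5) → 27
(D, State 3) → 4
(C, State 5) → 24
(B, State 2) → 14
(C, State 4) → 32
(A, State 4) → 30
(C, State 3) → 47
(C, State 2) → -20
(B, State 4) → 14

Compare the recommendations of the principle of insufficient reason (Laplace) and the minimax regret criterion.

Row averages: A=18.2, B=18.6, C=14.2, D=17.6
Highest average = 18.6 → B.
Column bests: State 1=50, State 2=14, State 3=47, State 4=32, State 5=45.
A regrets: 0, 24, 66, 2, 5 → max 66
B regrets: 31, 0, 28, 18, 18 → max 31
C regrets: 62, 34, 0, 0, 21 → max 62
D regrets: 3, 15, 43, 39, 0 → max 43
Smallest max regret = 31 → B.

laplace → B; minimax regret → B (agree)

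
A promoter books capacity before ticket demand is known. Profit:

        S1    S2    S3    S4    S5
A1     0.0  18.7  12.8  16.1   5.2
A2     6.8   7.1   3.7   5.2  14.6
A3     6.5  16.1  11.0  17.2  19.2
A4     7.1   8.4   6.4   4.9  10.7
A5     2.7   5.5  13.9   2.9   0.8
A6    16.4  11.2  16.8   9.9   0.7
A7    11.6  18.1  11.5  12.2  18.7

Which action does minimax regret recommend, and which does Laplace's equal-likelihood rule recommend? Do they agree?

Column bests: S1=16.4, S2=18.7, S3=16.8, S4=17.2, S5=19.2.
A1 regrets: 16.4, 0.0, 4.0, 1.1, 14.0 → max 16.4
A2 regrets: 9.6, 11.6, 13.1, 12.0, 4.6 → max 13.1
A3 regrets: 9.9, 2.6, 5.8, 0.0, 0.0 → max 9.9
A4 regrets: 9.3, 10.3, 10.4, 12.3, 8.5 → max 12.3
A5 regrets: 13.7, 13.2, 2.9, 14.3, 18.4 → max 18.4
A6 regrets: 0.0, 7.5, 0.0, 7.3, 18.5 → max 18.5
A7 regrets: 4.8, 0.6, 5.3, 5.0, 0.5 → max 5.3
Smallest max regret = 5.3 → A7.
Row averages: A1=10.56, A2=7.48, A3=14, A4=7.5, A5=5.16, A6=11, A7=14.42
Highest average = 14.42 → A7.

minimax regret → A7; laplace → A7 (agree)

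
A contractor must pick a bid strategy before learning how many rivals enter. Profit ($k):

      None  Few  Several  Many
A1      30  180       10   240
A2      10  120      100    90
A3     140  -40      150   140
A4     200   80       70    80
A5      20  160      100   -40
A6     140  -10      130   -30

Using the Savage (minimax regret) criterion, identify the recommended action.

A4

Column bests: None=200, Few=180, Several=150, Many=240.
A1 regrets: 170, 0, 140, 0 → max 170
A2 regrets: 190, 60, 50, 150 → max 190
A3 regrets: 60, 220, 0, 100 → max 220
A4 regrets: 0, 100, 80, 160 → max 160
A5 regrets: 180, 20, 50, 280 → max 280
A6 regrets: 60, 190, 20, 270 → max 270
Smallest max regret = 160 → A4.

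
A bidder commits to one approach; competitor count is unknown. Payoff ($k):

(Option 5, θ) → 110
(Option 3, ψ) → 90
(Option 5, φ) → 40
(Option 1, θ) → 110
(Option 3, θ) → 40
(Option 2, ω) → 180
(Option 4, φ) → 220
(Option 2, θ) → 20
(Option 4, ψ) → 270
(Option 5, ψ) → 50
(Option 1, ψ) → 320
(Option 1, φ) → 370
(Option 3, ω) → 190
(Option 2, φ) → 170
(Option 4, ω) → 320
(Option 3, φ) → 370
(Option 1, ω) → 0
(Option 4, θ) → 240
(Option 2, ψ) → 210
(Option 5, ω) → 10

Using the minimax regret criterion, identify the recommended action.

Column bests: θ=240, φ=370, ψ=320, ω=320.
Option 1 regrets: 130, 0, 0, 320 → max 320
Option 2 regrets: 220, 200, 110, 140 → max 220
Option 3 regrets: 200, 0, 230, 130 → max 230
Option 4 regrets: 0, 150, 50, 0 → max 150
Option 5 regrets: 130, 330, 270, 310 → max 330
Smallest max regret = 150 → Option 4.

Option 4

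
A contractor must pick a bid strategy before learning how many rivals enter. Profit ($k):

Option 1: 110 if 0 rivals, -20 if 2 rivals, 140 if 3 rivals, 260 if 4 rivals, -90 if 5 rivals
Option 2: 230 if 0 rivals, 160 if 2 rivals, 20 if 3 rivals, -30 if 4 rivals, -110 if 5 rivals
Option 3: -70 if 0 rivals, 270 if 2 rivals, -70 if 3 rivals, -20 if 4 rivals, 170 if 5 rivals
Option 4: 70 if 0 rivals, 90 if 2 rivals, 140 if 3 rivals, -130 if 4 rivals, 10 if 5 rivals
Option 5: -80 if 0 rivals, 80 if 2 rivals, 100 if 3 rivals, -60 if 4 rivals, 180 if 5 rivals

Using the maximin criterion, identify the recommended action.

Option 3

Row minima: Option 1=-90, Option 2=-110, Option 3=-70, Option 4=-130, Option 5=-80
Best worst-case = -70 → Option 3.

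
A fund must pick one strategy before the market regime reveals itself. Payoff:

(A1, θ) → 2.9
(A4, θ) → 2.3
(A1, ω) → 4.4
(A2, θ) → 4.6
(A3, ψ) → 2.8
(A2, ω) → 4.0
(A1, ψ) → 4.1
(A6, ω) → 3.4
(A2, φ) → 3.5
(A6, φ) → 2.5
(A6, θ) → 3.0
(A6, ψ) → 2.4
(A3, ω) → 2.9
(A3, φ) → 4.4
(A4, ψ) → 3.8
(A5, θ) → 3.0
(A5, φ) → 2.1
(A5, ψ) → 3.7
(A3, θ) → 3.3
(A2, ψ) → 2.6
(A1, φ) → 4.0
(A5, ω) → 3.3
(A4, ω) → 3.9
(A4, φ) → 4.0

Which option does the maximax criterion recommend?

Row maxima: A1=4.4, A2=4.6, A3=4.4, A4=4.0, A5=3.7, A6=3.4
Best best-case = 4.6 → A2.

A2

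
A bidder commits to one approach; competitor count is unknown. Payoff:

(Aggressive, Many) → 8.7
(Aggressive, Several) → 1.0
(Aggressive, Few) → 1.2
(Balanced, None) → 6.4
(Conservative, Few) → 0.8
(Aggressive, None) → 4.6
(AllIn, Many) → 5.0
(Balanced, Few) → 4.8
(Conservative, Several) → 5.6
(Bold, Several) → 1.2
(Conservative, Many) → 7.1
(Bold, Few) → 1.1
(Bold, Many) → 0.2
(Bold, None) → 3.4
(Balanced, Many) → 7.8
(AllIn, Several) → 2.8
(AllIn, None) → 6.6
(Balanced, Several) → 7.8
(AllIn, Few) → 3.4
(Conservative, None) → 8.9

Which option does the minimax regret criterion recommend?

Column bests: None=8.9, Few=4.8, Several=7.8, Many=8.7.
Conservative regrets: 0.0, 4.0, 2.2, 1.6 → max 4.0
Balanced regrets: 2.5, 0.0, 0.0, 0.9 → max 2.5
Aggressive regrets: 4.3, 3.6, 6.8, 0.0 → max 6.8
Bold regrets: 5.5, 3.7, 6.6, 8.5 → max 8.5
AllIn regrets: 2.3, 1.4, 5.0, 3.7 → max 5.0
Smallest max regret = 2.5 → Balanced.

Balanced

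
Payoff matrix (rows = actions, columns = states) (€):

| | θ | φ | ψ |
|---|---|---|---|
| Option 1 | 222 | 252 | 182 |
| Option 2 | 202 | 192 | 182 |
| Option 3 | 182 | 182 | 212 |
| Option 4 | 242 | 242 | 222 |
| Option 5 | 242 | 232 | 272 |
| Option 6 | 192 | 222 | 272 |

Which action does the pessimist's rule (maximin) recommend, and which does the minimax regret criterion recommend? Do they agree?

Row minima: Option 1=182, Option 2=182, Option 3=182, Option 4=222, Option 5=232, Option 6=192
Best worst-case = 232 → Option 5.
Column bests: θ=242, φ=252, ψ=272.
Option 1 regrets: 20, 0, 90 → max 90
Option 2 regrets: 40, 60, 90 → max 90
Option 3 regrets: 60, 70, 60 → max 70
Option 4 regrets: 0, 10, 50 → max 50
Option 5 regrets: 0, 20, 0 → max 20
Option 6 regrets: 50, 30, 0 → max 50
Smallest max regret = 20 → Option 5.

maximin → Option 5; minimax regret → Option 5 (agree)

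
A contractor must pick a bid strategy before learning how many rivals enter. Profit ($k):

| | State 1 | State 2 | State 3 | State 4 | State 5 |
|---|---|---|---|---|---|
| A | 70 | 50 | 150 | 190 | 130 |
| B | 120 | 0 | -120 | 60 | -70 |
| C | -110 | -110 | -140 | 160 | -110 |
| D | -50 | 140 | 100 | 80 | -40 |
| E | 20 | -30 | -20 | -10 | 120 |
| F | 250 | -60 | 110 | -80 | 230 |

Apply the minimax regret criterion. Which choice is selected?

Column bests: State 1=250, State 2=140, State 3=150, State 4=190, State 5=230.
A regrets: 180, 90, 0, 0, 100 → max 180
B regrets: 130, 140, 270, 130, 300 → max 300
C regrets: 360, 250, 290, 30, 340 → max 360
D regrets: 300, 0, 50, 110, 270 → max 300
E regrets: 230, 170, 170, 200, 110 → max 230
F regrets: 0, 200, 40, 270, 0 → max 270
Smallest max regret = 180 → A.

A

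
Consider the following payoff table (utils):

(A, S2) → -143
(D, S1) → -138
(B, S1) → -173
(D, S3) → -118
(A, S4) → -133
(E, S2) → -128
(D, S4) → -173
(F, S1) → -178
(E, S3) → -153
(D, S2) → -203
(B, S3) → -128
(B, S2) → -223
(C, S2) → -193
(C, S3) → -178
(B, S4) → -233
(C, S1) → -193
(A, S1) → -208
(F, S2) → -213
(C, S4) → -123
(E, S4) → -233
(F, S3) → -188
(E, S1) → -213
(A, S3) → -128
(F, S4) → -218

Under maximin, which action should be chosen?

Row minima: A=-208, B=-233, C=-193, D=-203, E=-233, F=-218
Best worst-case = -193 → C.

C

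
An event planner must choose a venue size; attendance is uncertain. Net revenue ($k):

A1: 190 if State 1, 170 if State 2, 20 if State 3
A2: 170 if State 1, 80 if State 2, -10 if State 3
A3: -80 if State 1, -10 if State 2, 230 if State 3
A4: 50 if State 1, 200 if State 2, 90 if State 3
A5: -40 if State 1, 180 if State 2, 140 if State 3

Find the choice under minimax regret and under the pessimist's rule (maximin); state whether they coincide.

Column bests: State 1=190, State 2=200, State 3=230.
A1 regrets: 0, 30, 210 → max 210
A2 regrets: 20, 120, 240 → max 240
A3 regrets: 270, 210, 0 → max 270
A4 regrets: 140, 0, 140 → max 140
A5 regrets: 230, 20, 90 → max 230
Smallest max regret = 140 → A4.
Row minima: A1=20, A2=-10, A3=-80, A4=50, A5=-40
Best worst-case = 50 → A4.

minimax regret → A4; maximin → A4 (agree)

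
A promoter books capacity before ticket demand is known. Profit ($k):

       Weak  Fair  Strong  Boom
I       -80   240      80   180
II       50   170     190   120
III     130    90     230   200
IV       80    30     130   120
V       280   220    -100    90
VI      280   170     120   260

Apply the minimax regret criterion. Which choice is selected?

VI

Column bests: Weak=280, Fair=240, Strong=230, Boom=260.
I regrets: 360, 0, 150, 80 → max 360
II regrets: 230, 70, 40, 140 → max 230
III regrets: 150, 150, 0, 60 → max 150
IV regrets: 200, 210, 100, 140 → max 210
V regrets: 0, 20, 330, 170 → max 330
VI regrets: 0, 70, 110, 0 → max 110
Smallest max regret = 110 → VI.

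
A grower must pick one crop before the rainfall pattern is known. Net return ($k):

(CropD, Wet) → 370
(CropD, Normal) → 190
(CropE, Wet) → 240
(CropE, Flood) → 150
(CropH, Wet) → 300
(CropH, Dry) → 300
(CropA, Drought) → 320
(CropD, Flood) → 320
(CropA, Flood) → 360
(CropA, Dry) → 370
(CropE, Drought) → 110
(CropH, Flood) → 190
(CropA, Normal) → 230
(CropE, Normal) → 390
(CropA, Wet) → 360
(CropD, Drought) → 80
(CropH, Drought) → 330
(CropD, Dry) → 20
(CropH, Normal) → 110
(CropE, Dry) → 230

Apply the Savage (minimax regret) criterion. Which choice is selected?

CropA

Column bests: Drought=330, Dry=370, Normal=390, Wet=370, Flood=360.
CropA regrets: 10, 0, 160, 10, 0 → max 160
CropE regrets: 220, 140, 0, 130, 210 → max 220
CropH regrets: 0, 70, 280, 70, 170 → max 280
CropD regrets: 250, 350, 200, 0, 40 → max 350
Smallest max regret = 160 → CropA.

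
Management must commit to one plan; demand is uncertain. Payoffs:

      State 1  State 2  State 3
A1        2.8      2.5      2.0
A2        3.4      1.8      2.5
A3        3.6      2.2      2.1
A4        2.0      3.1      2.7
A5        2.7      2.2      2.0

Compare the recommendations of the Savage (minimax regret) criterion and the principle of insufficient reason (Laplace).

Column bests: State 1=3.6, State 2=3.1, State 3=2.7.
A1 regrets: 0.8, 0.6, 0.7 → max 0.8
A2 regrets: 0.2, 1.3, 0.2 → max 1.3
A3 regrets: 0.0, 0.9, 0.6 → max 0.9
A4 regrets: 1.6, 0.0, 0.0 → max 1.6
A5 regrets: 0.9, 0.9, 0.7 → max 0.9
Smallest max regret = 0.8 → A1.
Row averages: A1=73/30, A2=77/30, A3=79/30, A4=2.6, A5=2.3
Highest average = 79/30 → A3.

minimax regret → A1; laplace → A3 (disagree)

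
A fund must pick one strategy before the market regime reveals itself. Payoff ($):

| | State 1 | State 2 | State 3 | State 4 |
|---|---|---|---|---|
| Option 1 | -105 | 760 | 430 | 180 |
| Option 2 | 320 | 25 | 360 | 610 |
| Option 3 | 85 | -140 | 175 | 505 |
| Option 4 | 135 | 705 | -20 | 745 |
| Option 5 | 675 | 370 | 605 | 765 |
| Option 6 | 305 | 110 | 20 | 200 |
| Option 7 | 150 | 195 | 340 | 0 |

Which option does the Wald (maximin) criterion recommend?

Row minima: Option 1=-105, Option 2=25, Option 3=-140, Option 4=-20, Option 5=370, Option 6=20, Option 7=0
Best worst-case = 370 → Option 5.

Option 5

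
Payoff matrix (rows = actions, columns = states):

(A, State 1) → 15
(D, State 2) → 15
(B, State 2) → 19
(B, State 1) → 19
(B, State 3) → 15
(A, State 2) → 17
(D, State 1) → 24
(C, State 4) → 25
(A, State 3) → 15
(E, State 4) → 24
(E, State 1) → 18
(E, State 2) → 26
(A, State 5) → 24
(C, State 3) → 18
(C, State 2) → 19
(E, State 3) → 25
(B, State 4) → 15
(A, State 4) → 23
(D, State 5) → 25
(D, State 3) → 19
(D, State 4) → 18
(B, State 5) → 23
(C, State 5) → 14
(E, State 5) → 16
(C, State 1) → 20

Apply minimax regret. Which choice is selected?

E

Column bests: State 1=24, State 2=26, State 3=25, State 4=25, State 5=25.
A regrets: 9, 9, 10, 2, 1 → max 10
B regrets: 5, 7, 10, 10, 2 → max 10
C regrets: 4, 7, 7, 0, 11 → max 11
D regrets: 0, 11, 6, 7, 0 → max 11
E regrets: 6, 0, 0, 1, 9 → max 9
Smallest max regret = 9 → E.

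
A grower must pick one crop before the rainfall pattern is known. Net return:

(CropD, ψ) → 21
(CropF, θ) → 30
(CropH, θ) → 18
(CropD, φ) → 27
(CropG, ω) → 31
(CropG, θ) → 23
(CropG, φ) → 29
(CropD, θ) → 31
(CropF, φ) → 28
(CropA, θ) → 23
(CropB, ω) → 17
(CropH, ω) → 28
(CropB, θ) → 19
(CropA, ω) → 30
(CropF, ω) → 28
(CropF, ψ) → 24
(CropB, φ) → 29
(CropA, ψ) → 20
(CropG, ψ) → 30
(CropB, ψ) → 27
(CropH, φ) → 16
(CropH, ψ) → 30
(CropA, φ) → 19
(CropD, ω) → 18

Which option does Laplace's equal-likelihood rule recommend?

CropG

Row averages: CropF=27.5, CropD=24.25, CropB=23, CropA=23, CropG=28.25, CropH=23
Highest average = 28.25 → CropG.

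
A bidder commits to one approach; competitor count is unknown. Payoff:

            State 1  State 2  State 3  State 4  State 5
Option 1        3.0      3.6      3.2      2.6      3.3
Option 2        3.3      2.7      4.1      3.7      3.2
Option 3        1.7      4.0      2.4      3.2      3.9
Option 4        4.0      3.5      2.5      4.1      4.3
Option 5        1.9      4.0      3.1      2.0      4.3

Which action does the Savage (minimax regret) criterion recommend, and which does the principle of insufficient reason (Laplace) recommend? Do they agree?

Column bests: State 1=4.0, State 2=4.0, State 3=4.1, State 4=4.1, State 5=4.3.
Option 1 regrets: 1.0, 0.4, 0.9, 1.5, 1.0 → max 1.5
Option 2 regrets: 0.7, 1.3, 0.0, 0.4, 1.1 → max 1.3
Option 3 regrets: 2.3, 0.0, 1.7, 0.9, 0.4 → max 2.3
Option 4 regrets: 0.0, 0.5, 1.6, 0.0, 0.0 → max 1.6
Option 5 regrets: 2.1, 0.0, 1.0, 2.1, 0.0 → max 2.1
Smallest max regret = 1.3 → Option 2.
Row averages: Option 1=3.14, Option 2=3.4, Option 3=3.04, Option 4=3.68, Option 5=3.06
Highest average = 3.68 → Option 4.

minimax regret → Option 2; laplace → Option 4 (disagree)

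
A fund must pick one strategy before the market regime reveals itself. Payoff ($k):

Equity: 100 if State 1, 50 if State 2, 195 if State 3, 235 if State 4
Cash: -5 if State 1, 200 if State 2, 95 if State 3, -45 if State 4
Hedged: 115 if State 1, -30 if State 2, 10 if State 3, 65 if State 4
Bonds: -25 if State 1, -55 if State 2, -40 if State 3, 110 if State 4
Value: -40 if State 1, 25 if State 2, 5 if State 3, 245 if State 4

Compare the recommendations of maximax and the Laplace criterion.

Row maxima: Equity=235, Cash=200, Hedged=115, Bonds=110, Value=245
Best best-case = 245 → Value.
Row averages: Equity=145, Cash=61.25, Hedged=40, Bonds=-2.5, Value=58.75
Highest average = 145 → Equity.

maximax → Value; laplace → Equity (disagree)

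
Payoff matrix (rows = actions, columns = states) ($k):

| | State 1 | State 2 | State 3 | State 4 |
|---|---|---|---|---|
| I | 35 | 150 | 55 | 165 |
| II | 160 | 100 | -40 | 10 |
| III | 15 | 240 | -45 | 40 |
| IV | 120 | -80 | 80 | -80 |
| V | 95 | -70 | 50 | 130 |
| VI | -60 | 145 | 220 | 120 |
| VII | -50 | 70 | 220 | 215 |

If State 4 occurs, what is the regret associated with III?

Best payoff under State 4 is 215.
Regret = 215 − 40 = 175.

175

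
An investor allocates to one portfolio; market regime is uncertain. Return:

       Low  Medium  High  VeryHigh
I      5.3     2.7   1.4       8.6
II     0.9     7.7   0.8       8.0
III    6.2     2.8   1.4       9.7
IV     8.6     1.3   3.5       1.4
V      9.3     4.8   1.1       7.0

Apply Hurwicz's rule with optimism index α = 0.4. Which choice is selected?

I: 0.4·8.6 + 0.6·1.4 = 4.28
II: 0.4·8.0 + 0.6·0.8 = 3.68
III: 0.4·9.7 + 0.6·1.4 = 4.72
IV: 0.4·8.6 + 0.6·1.3 = 4.22
V: 0.4·9.3 + 0.6·1.1 = 4.38
Highest Hurwicz score = 4.72 → III.

III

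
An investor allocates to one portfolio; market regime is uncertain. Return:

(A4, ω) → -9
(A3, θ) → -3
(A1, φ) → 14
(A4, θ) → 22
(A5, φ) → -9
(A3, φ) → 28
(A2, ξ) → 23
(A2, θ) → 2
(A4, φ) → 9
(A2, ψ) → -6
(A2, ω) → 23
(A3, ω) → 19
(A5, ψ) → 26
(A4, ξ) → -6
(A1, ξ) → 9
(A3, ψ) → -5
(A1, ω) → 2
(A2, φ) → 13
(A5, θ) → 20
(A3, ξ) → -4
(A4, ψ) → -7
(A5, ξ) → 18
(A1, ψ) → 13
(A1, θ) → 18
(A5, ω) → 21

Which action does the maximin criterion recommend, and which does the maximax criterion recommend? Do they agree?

Row minima: A1=2, A2=-6, A3=-5, A4=-9, A5=-9
Best worst-case = 2 → A1.
Row maxima: A1=18, A2=23, A3=28, A4=22, A5=26
Best best-case = 28 → A3.

maximin → A1; maximax → A3 (disagree)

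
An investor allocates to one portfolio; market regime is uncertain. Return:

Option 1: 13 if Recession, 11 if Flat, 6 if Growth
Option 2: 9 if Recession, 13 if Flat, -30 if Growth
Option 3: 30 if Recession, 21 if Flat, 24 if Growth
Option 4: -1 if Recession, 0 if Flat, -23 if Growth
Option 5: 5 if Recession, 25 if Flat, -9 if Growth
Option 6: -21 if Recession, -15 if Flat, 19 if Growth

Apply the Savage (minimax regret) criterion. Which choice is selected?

Column bests: Recession=30, Flat=25, Growth=24.
Option 1 regrets: 17, 14, 18 → max 18
Option 2 regrets: 21, 12, 54 → max 54
Option 3 regrets: 0, 4, 0 → max 4
Option 4 regrets: 31, 25, 47 → max 47
Option 5 regrets: 25, 0, 33 → max 33
Option 6 regrets: 51, 40, 5 → max 51
Smallest max regret = 4 → Option 3.

Option 3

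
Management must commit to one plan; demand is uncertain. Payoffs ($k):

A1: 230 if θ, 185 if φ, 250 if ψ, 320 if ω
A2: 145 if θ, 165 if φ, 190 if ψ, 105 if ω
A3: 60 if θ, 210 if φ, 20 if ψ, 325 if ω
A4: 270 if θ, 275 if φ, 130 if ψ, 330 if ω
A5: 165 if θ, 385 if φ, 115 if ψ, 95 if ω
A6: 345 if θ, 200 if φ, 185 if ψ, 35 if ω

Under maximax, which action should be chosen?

Row maxima: A1=320, A2=190, A3=325, A4=330, A5=385, A6=345
Best best-case = 385 → A5.

A5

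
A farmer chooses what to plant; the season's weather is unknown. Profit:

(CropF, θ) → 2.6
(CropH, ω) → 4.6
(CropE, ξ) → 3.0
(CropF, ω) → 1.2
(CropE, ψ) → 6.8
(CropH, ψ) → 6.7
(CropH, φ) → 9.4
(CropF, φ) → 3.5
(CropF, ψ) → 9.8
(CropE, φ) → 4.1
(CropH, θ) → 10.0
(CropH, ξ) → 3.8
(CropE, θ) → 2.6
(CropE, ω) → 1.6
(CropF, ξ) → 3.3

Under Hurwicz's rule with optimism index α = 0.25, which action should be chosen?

CropF: 0.25·9.8 + 0.75·1.2 = 3.35
CropE: 0.25·6.8 + 0.75·1.6 = 2.9
CropH: 0.25·10.0 + 0.75·3.8 = 5.35
Highest Hurwicz score = 5.35 → CropH.

CropH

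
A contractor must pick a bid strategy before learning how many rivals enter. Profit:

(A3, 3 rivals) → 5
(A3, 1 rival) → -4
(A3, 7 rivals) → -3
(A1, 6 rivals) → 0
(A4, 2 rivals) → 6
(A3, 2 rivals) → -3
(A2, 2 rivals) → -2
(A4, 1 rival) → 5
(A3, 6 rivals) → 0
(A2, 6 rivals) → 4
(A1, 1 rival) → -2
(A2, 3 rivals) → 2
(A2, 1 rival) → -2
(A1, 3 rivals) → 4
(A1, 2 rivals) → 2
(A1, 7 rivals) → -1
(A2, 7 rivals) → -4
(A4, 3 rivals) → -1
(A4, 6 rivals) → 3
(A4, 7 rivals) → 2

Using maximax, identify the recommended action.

Row maxima: A1=4, A2=4, A3=5, A4=6
Best best-case = 6 → A4.

A4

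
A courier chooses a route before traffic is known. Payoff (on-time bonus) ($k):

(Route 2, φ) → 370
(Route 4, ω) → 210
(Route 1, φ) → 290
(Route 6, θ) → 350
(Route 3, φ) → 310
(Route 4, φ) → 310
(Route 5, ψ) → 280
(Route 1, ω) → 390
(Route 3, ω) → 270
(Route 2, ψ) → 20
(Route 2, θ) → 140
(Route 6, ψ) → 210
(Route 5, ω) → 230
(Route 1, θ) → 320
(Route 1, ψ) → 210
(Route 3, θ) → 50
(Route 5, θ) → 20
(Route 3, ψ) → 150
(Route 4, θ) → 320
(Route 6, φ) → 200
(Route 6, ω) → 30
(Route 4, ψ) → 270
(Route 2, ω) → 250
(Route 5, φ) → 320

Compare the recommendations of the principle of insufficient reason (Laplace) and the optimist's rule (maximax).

Row averages: Route 1=302.5, Route 2=195, Route 3=195, Route 4=277.5, Route 5=212.5, Route 6=197.5
Highest average = 302.5 → Route 1.
Row maxima: Route 1=390, Route 2=370, Route 3=310, Route 4=320, Route 5=320, Route 6=350
Best best-case = 390 → Route 1.

laplace → Route 1; maximax → Route 1 (agree)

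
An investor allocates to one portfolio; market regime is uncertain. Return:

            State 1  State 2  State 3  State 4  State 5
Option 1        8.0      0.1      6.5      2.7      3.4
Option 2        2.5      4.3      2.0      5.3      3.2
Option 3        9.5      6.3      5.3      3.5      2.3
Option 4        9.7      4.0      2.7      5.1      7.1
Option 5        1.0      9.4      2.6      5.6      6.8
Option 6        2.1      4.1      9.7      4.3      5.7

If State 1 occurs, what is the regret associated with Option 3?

0.2

Best payoff under State 1 is 9.7.
Regret = 9.7 − 9.5 = 0.2.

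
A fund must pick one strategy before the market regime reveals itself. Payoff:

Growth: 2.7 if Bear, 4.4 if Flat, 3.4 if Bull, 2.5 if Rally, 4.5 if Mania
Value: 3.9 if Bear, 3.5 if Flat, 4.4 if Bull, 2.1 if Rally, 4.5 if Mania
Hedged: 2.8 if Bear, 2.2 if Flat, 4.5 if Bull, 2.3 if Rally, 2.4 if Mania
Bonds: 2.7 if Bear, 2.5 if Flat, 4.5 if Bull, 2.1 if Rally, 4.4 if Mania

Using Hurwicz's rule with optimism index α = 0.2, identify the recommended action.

Growth: 0.2·4.5 + 0.8·2.5 = 2.9
Value: 0.2·4.5 + 0.8·2.1 = 2.58
Hedged: 0.2·4.5 + 0.8·2.2 = 2.66
Bonds: 0.2·4.5 + 0.8·2.1 = 2.58
Highest Hurwicz score = 2.9 → Growth.

Growth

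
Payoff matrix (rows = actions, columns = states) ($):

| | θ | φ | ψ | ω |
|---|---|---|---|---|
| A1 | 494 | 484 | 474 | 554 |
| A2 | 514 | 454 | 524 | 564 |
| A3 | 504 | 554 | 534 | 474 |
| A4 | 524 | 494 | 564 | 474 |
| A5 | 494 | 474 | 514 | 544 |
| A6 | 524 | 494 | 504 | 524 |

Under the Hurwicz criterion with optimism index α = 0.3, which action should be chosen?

A1: 0.3·554 + 0.7·474 = 498
A2: 0.3·564 + 0.7·454 = 487
A3: 0.3·554 + 0.7·474 = 498
A4: 0.3·564 + 0.7·474 = 501
A5: 0.3·544 + 0.7·474 = 495
A6: 0.3·524 + 0.7·494 = 503
Highest Hurwicz score = 503 → A6.

A6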